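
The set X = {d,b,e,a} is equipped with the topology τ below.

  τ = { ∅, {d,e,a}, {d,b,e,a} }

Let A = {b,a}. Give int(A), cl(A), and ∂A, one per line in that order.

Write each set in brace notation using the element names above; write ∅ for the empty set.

int(A) = ∅
cl(A)  = {d,b,e,a}
∂A     = {d,b,e,a}

interior: largest open inside A is ∅ (from ∅)
cl via duality: int({d,e}) = ∅, so X∖∅ = {d,b,e,a}
cl∖int = {d,b,e,a}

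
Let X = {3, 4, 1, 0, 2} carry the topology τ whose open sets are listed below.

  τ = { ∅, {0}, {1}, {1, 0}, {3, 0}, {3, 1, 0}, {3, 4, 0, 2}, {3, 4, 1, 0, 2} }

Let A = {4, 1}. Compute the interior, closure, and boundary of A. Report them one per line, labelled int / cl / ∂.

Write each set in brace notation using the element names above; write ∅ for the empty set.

int(A) = {1}
cl(A)  = {4, 1, 2}
∂A     = {4, 2}

open subsets of A: ∅, {1}; so int(A) = {1}
closure: X∖int(X∖A) = X∖{3, 0} = {4, 1, 2}
∂A = {4, 1, 2} minus {1} = {4, 2}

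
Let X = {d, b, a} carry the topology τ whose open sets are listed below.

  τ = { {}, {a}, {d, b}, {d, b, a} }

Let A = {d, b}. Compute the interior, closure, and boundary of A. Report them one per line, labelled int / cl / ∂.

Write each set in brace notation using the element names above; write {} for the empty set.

U open, U⊆A: {}, {d, b}. int(A) = ⋃ = {d, b}
X∖A={a}, int(X∖A)={a}, hence cl(A)={d, b}
∂A: remove int from cl → {}

int(A) = {d, b}
cl(A)  = {d, b}
∂A     = {}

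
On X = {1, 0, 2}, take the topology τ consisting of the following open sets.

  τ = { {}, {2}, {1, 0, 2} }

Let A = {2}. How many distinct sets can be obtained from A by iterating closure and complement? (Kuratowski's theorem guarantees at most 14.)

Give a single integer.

4

closure: X∖int(X∖A) = X∖{} = {1, 0, 2}
Let k=closure and c=complement:
  1. A     = {2}
  2. kA    = {1, 0, 2}
  3. cA    = {1, 0}
  4. ckA   = {}
— saturated at 4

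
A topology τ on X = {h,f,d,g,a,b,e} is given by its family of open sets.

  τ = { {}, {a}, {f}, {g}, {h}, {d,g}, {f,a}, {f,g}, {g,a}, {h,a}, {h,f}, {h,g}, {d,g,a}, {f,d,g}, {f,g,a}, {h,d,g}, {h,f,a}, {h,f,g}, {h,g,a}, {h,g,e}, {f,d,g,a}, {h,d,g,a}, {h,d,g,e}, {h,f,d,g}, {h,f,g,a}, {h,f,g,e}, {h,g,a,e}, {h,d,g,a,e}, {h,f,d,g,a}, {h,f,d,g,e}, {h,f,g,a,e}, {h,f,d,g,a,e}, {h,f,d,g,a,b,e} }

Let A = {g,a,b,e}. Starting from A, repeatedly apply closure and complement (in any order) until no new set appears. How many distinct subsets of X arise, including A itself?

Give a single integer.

8

complement {h,f,d}; its interior {h,f}; cl(A) = X∖{h,f} = {d,g,a,b,e}
With k = closure, c = complement:
  1. A     = {g,a,b,e}
  2. kA    = {d,g,a,b,e}
  3. cA    = {h,f,d}
  4. ckA   = {h,f}
  5. kcA   = {h,f,d,b,e}
  6. kckA  = {h,f,b,e}
  7. ckcA  = {g,a}
  8. ckckA = {d,g,a}
k, c of each give nothing new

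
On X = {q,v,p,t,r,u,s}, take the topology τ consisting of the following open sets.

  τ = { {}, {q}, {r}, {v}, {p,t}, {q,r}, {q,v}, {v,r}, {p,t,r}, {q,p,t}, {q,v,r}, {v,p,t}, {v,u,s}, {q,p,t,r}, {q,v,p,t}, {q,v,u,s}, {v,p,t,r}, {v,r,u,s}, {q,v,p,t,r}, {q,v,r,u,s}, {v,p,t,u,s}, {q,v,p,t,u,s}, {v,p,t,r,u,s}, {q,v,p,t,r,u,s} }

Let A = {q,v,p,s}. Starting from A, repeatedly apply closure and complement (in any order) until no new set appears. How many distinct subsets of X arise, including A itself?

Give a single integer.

closure: X∖int(X∖A) = X∖{r} = {q,v,p,t,u,s}
Let k=closure and c=complement:
  1. A     = {q,v,p,s}
  2. kA    = {q,v,p,t,u,s}
  3. cA    = {t,r,u}
  4. ckA   = {r}
  5. kcA   = {p,t,r,u,s}
  6. ckcA  = {q,v}
  7. kckcA = {q,v,u,s}
  8. ckckcA = {p,t,r}
— saturated at 8

8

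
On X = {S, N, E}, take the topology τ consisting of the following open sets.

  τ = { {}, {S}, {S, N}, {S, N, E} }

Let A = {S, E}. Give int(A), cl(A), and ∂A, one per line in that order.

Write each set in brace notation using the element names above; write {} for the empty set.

open subsets of A: {}, {S}; so int(A) = {S}
closure: X∖int(X∖A) = X∖{} = {S, N, E}
∂A = {S, N, E} minus {S} = {N, E}

int(A) = {S}
cl(A)  = {S, N, E}
∂A     = {N, E}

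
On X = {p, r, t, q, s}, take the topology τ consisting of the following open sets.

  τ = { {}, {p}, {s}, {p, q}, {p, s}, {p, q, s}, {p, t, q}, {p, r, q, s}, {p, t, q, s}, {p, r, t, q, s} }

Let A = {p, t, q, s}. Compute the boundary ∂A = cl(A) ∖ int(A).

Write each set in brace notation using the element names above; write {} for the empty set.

interior: largest open inside A is {p, t, q, s} (from {}, {s}, {p}, {p, s}, {p, q}, {p, q, s}, {p, t, q}, {p, t, q, s})
cl via duality: int({r}) = {}, so X∖{} = {p, r, t, q, s}
cl∖int = {r}

{r}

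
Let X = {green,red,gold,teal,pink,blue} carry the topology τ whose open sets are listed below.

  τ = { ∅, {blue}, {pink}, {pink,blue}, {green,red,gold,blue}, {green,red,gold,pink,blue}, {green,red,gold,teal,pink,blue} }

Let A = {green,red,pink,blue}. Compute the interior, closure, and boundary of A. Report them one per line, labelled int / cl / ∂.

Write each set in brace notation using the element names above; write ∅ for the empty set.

U open, U⊆A: ∅, {pink}, {blue}, {pink,blue}. int(A) = ⋃ = {pink,blue}
X∖A={gold,teal}, int(X∖A)=∅, hence cl(A)={green,red,gold,teal,pink,blue}
∂A: remove int from cl → {green,red,gold,teal}

int(A) = {pink,blue}
cl(A)  = {green,red,gold,teal,pink,blue}
∂A     = {green,red,gold,teal}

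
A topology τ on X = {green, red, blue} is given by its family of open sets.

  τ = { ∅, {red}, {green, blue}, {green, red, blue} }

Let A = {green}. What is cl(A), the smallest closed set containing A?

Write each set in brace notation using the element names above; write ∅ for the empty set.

complement {red, blue}; its interior {red}; cl(A) = X∖{red} = {green, blue}

{green, blue}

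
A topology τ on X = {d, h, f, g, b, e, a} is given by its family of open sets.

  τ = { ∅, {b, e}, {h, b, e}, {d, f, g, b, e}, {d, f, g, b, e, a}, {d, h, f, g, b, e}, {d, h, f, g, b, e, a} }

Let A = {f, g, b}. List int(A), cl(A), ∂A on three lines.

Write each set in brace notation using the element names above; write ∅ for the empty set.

int(A) = ∅
cl(A)  = {d, h, f, g, b, e, a}
∂A     = {d, h, f, g, b, e, a}

U open, U⊆A: ∅. int(A) = ⋃ = ∅
X∖A={d, h, e, a}, int(X∖A)=∅, hence cl(A)={d, h, f, g, b, e, a}
∂A: remove int from cl → {d, h, f, g, b, e, a}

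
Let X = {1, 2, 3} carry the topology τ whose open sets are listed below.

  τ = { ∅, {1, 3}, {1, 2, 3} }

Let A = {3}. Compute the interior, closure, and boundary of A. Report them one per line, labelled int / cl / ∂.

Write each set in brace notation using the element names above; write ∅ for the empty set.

open subsets of A: ∅; so int(A) = ∅
closure: X∖int(X∖A) = X∖∅ = {1, 2, 3}
∂A = {1, 2, 3} minus ∅ = {1, 2, 3}

int(A) = ∅
cl(A)  = {1, 2, 3}
∂A     = {1, 2, 3}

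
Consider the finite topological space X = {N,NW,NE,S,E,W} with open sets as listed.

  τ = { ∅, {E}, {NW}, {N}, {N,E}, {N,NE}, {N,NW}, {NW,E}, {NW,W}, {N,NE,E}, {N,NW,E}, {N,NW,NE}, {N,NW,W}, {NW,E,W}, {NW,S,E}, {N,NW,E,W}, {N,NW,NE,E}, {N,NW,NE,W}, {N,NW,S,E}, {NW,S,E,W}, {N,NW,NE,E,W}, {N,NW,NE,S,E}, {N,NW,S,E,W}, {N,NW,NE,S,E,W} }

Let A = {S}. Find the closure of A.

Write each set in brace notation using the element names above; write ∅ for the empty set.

closure: X∖int(X∖A) = X∖{N,NW,NE,E,W} = {S}

{S}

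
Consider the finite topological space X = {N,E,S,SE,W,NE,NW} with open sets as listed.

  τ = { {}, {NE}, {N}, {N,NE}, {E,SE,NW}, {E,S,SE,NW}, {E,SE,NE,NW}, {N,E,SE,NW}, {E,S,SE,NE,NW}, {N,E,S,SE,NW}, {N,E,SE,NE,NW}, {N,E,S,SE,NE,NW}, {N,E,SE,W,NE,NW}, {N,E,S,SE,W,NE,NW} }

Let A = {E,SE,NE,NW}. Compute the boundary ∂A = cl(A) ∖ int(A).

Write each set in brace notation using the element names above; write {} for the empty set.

{S,W}

U open, U⊆A: {}, {NE}, {E,SE,NW}, {E,SE,NE,NW}. int(A) = ⋃ = {E,SE,NE,NW}
X∖A={N,S,W}, int(X∖A)={N}, hence cl(A)={E,S,SE,W,NE,NW}
∂A: remove int from cl → {S,W}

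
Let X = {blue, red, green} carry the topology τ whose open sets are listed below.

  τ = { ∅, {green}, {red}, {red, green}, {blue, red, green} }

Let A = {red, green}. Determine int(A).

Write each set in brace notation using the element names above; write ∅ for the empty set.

open subsets of A: ∅, {red}, {green}, {red, green}; so int(A) = {red, green}

{red, green}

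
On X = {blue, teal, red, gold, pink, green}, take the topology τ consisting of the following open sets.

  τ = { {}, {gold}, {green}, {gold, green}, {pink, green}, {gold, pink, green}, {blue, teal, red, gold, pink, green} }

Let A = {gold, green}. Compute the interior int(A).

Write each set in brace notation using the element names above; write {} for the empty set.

{gold, green}

opens ⊆ A: {}, {gold}, {green}, {gold, green}; union → int = {gold, green}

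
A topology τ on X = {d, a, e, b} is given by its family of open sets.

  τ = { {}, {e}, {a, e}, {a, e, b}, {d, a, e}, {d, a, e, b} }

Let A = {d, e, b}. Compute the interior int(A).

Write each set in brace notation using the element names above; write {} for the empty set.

{e}

opens ⊆ A: {}, {e}; union → int = {e}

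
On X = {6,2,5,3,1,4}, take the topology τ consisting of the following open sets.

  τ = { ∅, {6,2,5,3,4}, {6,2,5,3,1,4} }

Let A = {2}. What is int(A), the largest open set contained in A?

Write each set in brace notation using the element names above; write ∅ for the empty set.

open subsets of A: ∅; so int(A) = ∅

∅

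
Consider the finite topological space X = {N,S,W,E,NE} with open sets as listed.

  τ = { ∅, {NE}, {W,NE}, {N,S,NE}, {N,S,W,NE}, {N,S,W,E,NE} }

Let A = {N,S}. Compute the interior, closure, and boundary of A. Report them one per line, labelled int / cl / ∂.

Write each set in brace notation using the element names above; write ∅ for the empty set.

interior: largest open inside A is ∅ (from ∅)
cl via duality: int({W,E,NE}) = {W,NE}, so X∖{W,NE} = {N,S,E}
cl∖int = {N,S,E}

int(A) = ∅
cl(A)  = {N,S,E}
∂A     = {N,S,E}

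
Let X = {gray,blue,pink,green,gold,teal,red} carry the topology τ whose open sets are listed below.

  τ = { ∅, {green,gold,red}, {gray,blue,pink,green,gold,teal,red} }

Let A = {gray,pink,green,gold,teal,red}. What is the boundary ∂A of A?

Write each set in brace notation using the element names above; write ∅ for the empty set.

interior: largest open inside A is {green,gold,red} (from ∅, {green,gold,red})
cl via duality: int({blue}) = ∅, so X∖∅ = {gray,blue,pink,green,gold,teal,red}
cl∖int = {gray,blue,pink,teal}

{gray,blue,pink,teal}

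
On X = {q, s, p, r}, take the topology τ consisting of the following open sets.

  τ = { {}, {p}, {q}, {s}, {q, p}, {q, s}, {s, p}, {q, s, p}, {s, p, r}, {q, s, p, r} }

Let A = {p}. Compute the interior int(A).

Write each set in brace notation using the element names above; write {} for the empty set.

interior: largest open inside A is {p} (from {}, {p})

{p}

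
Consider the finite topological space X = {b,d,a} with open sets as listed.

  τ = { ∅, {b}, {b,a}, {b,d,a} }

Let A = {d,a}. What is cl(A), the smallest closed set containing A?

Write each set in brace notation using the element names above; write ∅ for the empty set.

{d,a}

cl via duality: int({b}) = {b}, so X∖{b} = {d,a}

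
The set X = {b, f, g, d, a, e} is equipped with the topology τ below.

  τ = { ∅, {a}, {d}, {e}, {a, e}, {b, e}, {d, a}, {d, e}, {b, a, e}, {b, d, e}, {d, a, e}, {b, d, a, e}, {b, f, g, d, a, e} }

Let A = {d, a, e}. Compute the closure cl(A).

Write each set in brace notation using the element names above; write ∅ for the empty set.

complement {b, f, g}; its interior ∅; cl(A) = X∖∅ = {b, f, g, d, a, e}

{b, f, g, d, a, e}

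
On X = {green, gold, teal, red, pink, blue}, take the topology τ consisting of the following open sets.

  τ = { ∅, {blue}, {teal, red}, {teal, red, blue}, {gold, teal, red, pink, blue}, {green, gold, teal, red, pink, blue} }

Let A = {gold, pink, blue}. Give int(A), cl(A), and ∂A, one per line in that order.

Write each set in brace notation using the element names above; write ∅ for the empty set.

int(A) = {blue}
cl(A)  = {green, gold, pink, blue}
∂A     = {green, gold, pink}

interior: largest open inside A is {blue} (from ∅, {blue})
cl via duality: int({green, teal, red}) = {teal, red}, so X∖{teal, red} = {green, gold, pink, blue}
cl∖int = {green, gold, pink}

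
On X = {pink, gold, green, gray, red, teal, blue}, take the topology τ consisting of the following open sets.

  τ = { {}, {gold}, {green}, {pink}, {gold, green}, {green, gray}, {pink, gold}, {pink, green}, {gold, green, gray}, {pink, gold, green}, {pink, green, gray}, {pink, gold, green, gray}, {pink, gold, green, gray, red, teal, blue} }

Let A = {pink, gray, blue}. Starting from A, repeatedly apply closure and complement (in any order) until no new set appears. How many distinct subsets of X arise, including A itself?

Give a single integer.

8

complement {gold, green, red, teal}; its interior {gold, green}; cl(A) = X∖{gold, green} = {pink, gray, red, teal, blue}
With k = closure, c = complement:
  1. A     = {pink, gray, blue}
  2. kA    = {pink, gray, red, teal, blue}
  3. cA    = {gold, green, red, teal}
  4. ckA   = {gold, green}
  5. kcA   = {gold, green, gray, red, teal, blue}
  6. ckcA  = {pink}
  7. kckcA = {pink, red, teal, blue}
  8. ckckcA = {gold, green, gray}
k, c of each give nothing new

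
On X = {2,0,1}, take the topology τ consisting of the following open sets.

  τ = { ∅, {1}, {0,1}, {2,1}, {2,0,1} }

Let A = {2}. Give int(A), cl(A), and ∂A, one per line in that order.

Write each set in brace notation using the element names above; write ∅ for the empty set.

int(A) = ∅
cl(A)  = {2}
∂A     = {2}

open subsets of A: ∅; so int(A) = ∅
closure: X∖int(X∖A) = X∖{0,1} = {2}
∂A = {2} minus ∅ = {2}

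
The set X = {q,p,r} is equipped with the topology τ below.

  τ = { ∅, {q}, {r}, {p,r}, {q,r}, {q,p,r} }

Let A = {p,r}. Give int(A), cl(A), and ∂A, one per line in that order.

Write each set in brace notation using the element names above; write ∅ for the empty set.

int(A) = {p,r}
cl(A)  = {p,r}
∂A     = ∅

interior: largest open inside A is {p,r} (from ∅, {r}, {p,r})
cl via duality: int({q}) = {q}, so X∖{q} = {p,r}
cl∖int = ∅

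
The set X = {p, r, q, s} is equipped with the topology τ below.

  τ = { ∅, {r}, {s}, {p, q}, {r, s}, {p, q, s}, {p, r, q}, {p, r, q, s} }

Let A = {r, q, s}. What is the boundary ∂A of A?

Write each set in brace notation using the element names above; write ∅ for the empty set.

interior: largest open inside A is {r, s} (from ∅, {r}, {s}, {r, s})
cl via duality: int({p}) = ∅, so X∖∅ = {p, r, q, s}
cl∖int = {p, q}

{p, q}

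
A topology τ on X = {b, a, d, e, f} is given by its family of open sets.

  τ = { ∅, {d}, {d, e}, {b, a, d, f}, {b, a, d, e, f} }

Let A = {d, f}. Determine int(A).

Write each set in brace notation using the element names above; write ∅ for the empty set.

interior: largest open inside A is {d} (from ∅, {d})

{d}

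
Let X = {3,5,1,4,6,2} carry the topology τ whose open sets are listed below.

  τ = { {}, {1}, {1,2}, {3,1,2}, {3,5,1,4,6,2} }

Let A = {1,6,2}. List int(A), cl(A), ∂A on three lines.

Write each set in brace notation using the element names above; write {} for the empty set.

int(A) = {1,2}
cl(A)  = {3,5,1,4,6,2}
∂A     = {3,5,4,6}

U open, U⊆A: {}, {1}, {1,2}. int(A) = ⋃ = {1,2}
X∖A={3,5,4}, int(X∖A)={}, hence cl(A)={3,5,1,4,6,2}
∂A: remove int from cl → {3,5,4,6}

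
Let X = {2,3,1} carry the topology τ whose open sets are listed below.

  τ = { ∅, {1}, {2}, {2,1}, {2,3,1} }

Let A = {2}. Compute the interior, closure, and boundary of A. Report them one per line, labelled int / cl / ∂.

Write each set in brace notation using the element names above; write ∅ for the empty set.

int(A) = {2}
cl(A)  = {2,3}
∂A     = {3}

U open, U⊆A: ∅, {2}. int(A) = ⋃ = {2}
X∖A={3,1}, int(X∖A)={1}, hence cl(A)={2,3}
∂A: remove int from cl → {3}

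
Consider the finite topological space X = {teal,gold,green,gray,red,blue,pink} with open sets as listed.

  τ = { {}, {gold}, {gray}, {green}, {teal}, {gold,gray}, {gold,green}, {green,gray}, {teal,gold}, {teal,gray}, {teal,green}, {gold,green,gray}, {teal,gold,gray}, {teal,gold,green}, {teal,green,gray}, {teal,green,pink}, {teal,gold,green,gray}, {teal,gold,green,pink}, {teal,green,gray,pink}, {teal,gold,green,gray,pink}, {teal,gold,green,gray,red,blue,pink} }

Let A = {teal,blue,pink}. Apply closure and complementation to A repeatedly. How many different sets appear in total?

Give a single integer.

closure: X∖int(X∖A) = X∖{gold,green,gray} = {teal,red,blue,pink}
Let k=closure and c=complement:
  1. A     = {teal,blue,pink}
  2. kA    = {teal,red,blue,pink}
  3. cA    = {gold,green,gray,red}
  4. ckA   = {gold,green,gray}
  5. kcA   = {gold,green,gray,red,blue,pink}
  6. ckcA  = {teal}
— saturated at 6

6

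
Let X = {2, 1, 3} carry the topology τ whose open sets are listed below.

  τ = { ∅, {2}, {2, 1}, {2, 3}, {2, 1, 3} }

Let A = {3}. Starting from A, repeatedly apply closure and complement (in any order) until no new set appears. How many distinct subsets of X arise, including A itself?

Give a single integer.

cl via duality: int({2, 1}) = {2, 1}, so X∖{2, 1} = {3}
Write k for closure, c for complement:
  1. A     = {3}
  2. cA    = {2, 1}
  3. kcA   = {2, 1, 3}
  4. ckcA  = ∅
applying k or c yields no new set

4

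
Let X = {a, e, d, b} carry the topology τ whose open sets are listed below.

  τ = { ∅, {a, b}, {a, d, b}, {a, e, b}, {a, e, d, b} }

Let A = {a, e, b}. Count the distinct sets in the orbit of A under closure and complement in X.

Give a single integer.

4

cl via duality: int({d}) = ∅, so X∖∅ = {a, e, d, b}
Write k for closure, c for complement:
  1. A     = {a, e, b}
  2. kA    = {a, e, d, b}
  3. cA    = {d}
  4. ckA   = ∅
applying k or c yields no new set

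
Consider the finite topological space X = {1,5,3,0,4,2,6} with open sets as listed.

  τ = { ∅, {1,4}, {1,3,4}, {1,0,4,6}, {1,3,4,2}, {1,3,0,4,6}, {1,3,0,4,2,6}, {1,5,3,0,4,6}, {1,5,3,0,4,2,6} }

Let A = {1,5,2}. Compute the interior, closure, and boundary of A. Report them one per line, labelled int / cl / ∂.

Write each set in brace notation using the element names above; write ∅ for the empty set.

int(A) = ∅
cl(A)  = {1,5,3,0,4,2,6}
∂A     = {1,5,3,0,4,2,6}

open subsets of A: ∅; so int(A) = ∅
closure: X∖int(X∖A) = X∖∅ = {1,5,3,0,4,2,6}
∂A = {1,5,3,0,4,2,6} minus ∅ = {1,5,3,0,4,2,6}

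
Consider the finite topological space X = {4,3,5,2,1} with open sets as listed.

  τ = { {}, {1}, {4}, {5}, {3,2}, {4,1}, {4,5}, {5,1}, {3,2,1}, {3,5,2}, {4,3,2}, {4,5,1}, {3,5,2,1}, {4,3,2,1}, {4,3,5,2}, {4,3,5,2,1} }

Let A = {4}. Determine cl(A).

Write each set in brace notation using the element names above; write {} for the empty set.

{4}

complement {3,5,2,1}; its interior {3,5,2,1}; cl(A) = X∖{3,5,2,1} = {4}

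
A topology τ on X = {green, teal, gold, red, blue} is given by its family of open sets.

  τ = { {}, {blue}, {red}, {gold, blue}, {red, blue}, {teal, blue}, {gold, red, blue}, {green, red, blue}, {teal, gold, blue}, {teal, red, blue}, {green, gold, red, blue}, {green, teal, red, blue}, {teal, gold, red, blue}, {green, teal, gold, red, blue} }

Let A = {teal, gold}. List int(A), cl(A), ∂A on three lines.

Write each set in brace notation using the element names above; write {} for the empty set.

opens ⊆ A: {}; union → int = {}
complement {green, red, blue}; its interior {green, red, blue}; cl(A) = X∖{green, red, blue} = {teal, gold}
boundary = {teal, gold} ∖ {} = {teal, gold}

int(A) = {}
cl(A)  = {teal, gold}
∂A     = {teal, gold}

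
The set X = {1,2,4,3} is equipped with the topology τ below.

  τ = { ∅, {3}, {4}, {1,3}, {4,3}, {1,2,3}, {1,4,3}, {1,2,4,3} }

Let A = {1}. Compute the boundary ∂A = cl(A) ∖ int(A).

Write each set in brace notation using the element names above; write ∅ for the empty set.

{1,2}

open subsets of A: ∅; so int(A) = ∅
closure: X∖int(X∖A) = X∖{4,3} = {1,2}
∂A = {1,2} minus ∅ = {1,2}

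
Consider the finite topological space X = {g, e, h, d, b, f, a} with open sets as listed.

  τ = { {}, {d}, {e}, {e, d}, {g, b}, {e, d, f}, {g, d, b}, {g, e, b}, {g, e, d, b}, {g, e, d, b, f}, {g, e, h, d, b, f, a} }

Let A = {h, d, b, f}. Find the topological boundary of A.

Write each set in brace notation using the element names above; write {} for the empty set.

U open, U⊆A: {}, {d}. int(A) = ⋃ = {d}
X∖A={g, e, a}, int(X∖A)={e}, hence cl(A)={g, h, d, b, f, a}
∂A: remove int from cl → {g, h, b, f, a}

{g, h, b, f, a}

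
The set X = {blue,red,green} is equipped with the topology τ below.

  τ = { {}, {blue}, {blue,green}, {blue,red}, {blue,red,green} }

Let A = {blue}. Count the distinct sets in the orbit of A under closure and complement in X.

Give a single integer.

X∖A={red,green}, int(X∖A)={}, hence cl(A)={blue,red,green}
Orbit (k=closure, c=complement):
  1. A     = {blue}
  2. kA    = {blue,red,green}
  3. cA    = {red,green}
  4. ckA   = {}
(closed under both — stop)

4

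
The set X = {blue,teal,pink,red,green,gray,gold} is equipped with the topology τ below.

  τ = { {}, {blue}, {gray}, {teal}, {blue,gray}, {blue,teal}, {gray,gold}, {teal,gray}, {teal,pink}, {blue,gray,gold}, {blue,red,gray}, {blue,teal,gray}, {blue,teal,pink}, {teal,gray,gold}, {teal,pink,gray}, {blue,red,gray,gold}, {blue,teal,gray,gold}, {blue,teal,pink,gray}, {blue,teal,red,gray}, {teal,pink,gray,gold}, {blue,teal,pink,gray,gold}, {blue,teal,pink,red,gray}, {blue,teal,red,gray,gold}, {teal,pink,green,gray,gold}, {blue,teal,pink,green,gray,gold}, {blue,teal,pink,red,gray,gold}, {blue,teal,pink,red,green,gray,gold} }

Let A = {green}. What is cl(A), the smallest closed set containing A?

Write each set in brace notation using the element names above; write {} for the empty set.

complement {blue,teal,pink,red,gray,gold}; its interior {blue,teal,pink,red,gray,gold}; cl(A) = X∖{blue,teal,pink,red,gray,gold} = {green}

{green}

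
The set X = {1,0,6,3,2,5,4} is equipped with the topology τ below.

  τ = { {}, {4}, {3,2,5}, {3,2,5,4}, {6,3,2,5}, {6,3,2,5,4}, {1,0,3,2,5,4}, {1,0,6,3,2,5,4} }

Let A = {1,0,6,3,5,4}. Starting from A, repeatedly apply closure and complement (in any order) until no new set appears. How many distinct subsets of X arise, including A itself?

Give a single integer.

cl via duality: int({2}) = {}, so X∖{} = {1,0,6,3,2,5,4}
Write k for closure, c for complement:
  1. A     = {1,0,6,3,5,4}
  2. kA    = {1,0,6,3,2,5,4}
  3. cA    = {2}
  4. ckA   = {}
  5. kcA   = {1,0,6,3,2,5}
  6. ckcA  = {4}
  7. kckcA = {1,0,4}
  8. ckckcA = {6,3,2,5}
applying k or c yields no new set

8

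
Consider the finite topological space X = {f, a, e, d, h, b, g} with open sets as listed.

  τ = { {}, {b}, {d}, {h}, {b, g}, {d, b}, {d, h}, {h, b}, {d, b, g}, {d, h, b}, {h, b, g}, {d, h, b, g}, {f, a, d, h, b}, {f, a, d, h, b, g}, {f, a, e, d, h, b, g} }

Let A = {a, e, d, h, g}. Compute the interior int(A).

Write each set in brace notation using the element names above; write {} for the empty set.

{d, h}

opens ⊆ A: {}, {d}, {h}, {d, h}; union → int = {d, h}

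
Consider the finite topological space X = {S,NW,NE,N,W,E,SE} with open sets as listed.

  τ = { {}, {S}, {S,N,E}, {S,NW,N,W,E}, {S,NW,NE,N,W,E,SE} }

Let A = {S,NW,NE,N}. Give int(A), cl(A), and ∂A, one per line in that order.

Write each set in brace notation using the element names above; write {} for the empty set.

open subsets of A: {}, {S}; so int(A) = {S}
closure: X∖int(X∖A) = X∖{} = {S,NW,NE,N,W,E,SE}
∂A = {S,NW,NE,N,W,E,SE} minus {S} = {NW,NE,N,W,E,SE}

int(A) = {S}
cl(A)  = {S,NW,NE,N,W,E,SE}
∂A     = {NW,NE,N,W,E,SE}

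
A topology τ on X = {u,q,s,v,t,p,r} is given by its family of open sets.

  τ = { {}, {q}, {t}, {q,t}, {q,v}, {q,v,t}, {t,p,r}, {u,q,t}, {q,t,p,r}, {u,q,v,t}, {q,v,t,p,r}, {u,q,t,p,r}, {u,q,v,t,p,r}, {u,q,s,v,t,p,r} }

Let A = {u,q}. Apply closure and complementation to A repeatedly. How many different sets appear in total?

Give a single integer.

8

X∖A={s,v,t,p,r}, int(X∖A)={t,p,r}, hence cl(A)={u,q,s,v}
Orbit (k=closure, c=complement):
  1. A     = {u,q}
  2. kA    = {u,q,s,v}
  3. cA    = {s,v,t,p,r}
  4. ckA   = {t,p,r}
  5. kcA   = {u,s,v,t,p,r}
  6. kckA  = {u,s,t,p,r}
  7. ckcA  = {q}
  8. ckckA = {q,v}
(closed under both — stop)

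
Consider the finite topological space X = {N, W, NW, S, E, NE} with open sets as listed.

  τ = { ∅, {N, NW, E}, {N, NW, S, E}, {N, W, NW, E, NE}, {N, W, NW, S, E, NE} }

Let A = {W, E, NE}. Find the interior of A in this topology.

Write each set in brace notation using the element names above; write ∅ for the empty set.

∅

interior: largest open inside A is ∅ (from ∅)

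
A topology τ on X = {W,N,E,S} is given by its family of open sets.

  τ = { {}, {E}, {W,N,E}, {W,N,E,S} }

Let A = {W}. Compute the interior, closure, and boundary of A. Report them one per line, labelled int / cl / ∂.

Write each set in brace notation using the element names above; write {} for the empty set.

interior: largest open inside A is {} (from {})
cl via duality: int({N,E,S}) = {E}, so X∖{E} = {W,N,S}
cl∖int = {W,N,S}

int(A) = {}
cl(A)  = {W,N,S}
∂A     = {W,N,S}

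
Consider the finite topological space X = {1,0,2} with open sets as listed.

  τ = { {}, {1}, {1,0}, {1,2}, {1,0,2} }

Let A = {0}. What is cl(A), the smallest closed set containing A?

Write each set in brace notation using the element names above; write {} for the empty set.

{0}

closure: X∖int(X∖A) = X∖{1,2} = {0}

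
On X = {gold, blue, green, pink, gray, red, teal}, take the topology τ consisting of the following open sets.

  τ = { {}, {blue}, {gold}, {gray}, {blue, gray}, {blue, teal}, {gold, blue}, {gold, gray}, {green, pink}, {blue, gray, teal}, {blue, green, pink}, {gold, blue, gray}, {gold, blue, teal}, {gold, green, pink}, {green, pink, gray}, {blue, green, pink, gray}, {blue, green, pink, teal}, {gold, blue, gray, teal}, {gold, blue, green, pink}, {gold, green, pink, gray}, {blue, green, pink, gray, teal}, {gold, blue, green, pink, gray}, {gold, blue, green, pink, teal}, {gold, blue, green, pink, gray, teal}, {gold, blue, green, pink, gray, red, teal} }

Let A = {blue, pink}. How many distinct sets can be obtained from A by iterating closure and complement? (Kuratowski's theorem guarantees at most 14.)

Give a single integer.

X∖A={gold, green, gray, red, teal}, int(X∖A)={gold, gray}, hence cl(A)={blue, green, pink, red, teal}
Orbit (k=closure, c=complement):
  1. A     = {blue, pink}
  2. kA    = {blue, green, pink, red, teal}
  3. cA    = {gold, green, gray, red, teal}
  4. ckA   = {gold, gray}
  5. kcA   = {gold, green, pink, gray, red, teal}
  6. kckA  = {gold, gray, red}
  7. ckcA  = {blue}
  8. ckckA = {blue, green, pink, teal}
  9. kckcA = {blue, red, teal}
  10. ckckcA = {gold, green, pink, gray}
  11. kckckcA = {gold, green, pink, gray, red}
  12. ckckckcA = {blue, teal}
(closed under both — stop)

12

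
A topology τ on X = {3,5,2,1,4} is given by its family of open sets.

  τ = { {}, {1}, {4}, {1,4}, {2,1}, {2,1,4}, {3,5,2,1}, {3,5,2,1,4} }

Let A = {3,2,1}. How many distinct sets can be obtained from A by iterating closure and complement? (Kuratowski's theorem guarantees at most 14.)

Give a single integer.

cl via duality: int({5,4}) = {4}, so X∖{4} = {3,5,2,1}
Write k for closure, c for complement:
  1. A     = {3,2,1}
  2. kA    = {3,5,2,1}
  3. cA    = {5,4}
  4. ckA   = {4}
  5. kcA   = {3,5,4}
  6. ckcA  = {2,1}
applying k or c yields no new set

6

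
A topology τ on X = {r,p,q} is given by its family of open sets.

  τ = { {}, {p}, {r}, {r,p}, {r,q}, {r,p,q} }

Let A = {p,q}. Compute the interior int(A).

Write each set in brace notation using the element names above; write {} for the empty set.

{p}

U open, U⊆A: {}, {p}. int(A) = ⋃ = {p}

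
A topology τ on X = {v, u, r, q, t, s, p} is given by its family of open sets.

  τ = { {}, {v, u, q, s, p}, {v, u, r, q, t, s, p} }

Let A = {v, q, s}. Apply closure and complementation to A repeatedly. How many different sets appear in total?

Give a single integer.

complement {u, r, t, p}; its interior {}; cl(A) = X∖{} = {v, u, r, q, t, s, p}
With k = closure, c = complement:
  1. A     = {v, q, s}
  2. kA    = {v, u, r, q, t, s, p}
  3. cA    = {u, r, t, p}
  4. ckA   = {}
k, c of each give nothing new

4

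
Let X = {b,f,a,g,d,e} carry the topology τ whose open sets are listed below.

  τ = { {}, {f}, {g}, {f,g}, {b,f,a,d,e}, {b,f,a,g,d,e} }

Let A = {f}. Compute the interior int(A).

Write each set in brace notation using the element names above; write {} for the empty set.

{f}

opens ⊆ A: {}, {f}; union → int = {f}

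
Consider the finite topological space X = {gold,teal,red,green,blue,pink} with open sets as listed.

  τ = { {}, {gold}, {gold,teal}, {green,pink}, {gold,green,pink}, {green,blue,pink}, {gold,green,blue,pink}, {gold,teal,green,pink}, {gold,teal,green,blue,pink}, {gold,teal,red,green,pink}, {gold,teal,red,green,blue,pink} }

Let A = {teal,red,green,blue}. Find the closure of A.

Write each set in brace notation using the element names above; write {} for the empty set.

{teal,red,green,blue,pink}

cl via duality: int({gold,pink}) = {gold}, so X∖{gold} = {teal,red,green,blue,pink}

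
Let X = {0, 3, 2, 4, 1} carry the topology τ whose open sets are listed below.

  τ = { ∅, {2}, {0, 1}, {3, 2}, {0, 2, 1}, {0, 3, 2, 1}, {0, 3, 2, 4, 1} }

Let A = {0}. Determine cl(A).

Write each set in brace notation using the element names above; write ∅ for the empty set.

{0, 4, 1}

cl via duality: int({3, 2, 4, 1}) = {3, 2}, so X∖{3, 2} = {0, 4, 1}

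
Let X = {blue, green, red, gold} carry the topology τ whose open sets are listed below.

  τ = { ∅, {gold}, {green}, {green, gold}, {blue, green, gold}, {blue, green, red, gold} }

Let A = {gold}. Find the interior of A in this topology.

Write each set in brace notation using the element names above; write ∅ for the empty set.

{gold}

interior: largest open inside A is {gold} (from ∅, {gold})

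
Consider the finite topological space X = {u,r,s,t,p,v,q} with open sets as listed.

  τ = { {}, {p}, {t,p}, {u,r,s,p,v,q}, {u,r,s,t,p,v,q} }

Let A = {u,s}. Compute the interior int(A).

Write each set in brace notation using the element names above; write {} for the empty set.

opens ⊆ A: {}; union → int = {}

{}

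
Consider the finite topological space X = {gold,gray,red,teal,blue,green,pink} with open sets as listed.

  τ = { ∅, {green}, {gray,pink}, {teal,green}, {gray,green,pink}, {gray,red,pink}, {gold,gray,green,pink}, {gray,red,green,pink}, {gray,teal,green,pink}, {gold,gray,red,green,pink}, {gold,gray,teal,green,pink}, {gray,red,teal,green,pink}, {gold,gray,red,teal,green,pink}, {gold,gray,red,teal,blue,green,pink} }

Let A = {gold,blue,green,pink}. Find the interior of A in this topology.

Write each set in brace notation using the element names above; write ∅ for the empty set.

opens ⊆ A: ∅, {green}; union → int = {green}

{green}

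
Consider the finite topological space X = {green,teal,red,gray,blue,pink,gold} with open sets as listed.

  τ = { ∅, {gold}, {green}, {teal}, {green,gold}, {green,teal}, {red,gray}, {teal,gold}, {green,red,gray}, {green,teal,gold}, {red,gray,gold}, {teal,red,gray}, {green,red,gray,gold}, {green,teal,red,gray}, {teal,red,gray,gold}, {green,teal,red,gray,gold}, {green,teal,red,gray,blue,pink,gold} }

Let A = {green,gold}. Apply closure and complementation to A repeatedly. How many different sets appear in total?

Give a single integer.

X∖A={teal,red,gray,blue,pink}, int(X∖A)={teal,red,gray}, hence cl(A)={green,blue,pink,gold}
Orbit (k=closure, c=complement):
  1. A     = {green,gold}
  2. kA    = {green,blue,pink,gold}
  3. cA    = {teal,red,gray,blue,pink}
  4. ckA   = {teal,red,gray}
(closed under both — stop)

4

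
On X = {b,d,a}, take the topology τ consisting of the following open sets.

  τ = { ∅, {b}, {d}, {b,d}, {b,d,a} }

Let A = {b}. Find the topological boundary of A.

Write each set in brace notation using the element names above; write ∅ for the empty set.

{a}

open subsets of A: ∅, {b}; so int(A) = {b}
closure: X∖int(X∖A) = X∖{d} = {b,a}
∂A = {b,a} minus {b} = {a}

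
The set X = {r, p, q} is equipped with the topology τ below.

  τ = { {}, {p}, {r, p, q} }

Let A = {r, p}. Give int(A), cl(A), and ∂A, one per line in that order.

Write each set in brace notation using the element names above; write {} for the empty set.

int(A) = {p}
cl(A)  = {r, p, q}
∂A     = {r, q}

open subsets of A: {}, {p}; so int(A) = {p}
closure: X∖int(X∖A) = X∖{} = {r, p, q}
∂A = {r, p, q} minus {p} = {r, q}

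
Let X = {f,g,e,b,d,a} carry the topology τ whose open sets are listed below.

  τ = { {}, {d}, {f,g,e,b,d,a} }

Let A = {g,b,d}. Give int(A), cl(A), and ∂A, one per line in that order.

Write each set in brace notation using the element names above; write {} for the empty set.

U open, U⊆A: {}, {d}. int(A) = ⋃ = {d}
X∖A={f,e,a}, int(X∖A)={}, hence cl(A)={f,g,e,b,d,a}
∂A: remove int from cl → {f,g,e,b,a}

int(A) = {d}
cl(A)  = {f,g,e,b,d,a}
∂A     = {f,g,e,b,a}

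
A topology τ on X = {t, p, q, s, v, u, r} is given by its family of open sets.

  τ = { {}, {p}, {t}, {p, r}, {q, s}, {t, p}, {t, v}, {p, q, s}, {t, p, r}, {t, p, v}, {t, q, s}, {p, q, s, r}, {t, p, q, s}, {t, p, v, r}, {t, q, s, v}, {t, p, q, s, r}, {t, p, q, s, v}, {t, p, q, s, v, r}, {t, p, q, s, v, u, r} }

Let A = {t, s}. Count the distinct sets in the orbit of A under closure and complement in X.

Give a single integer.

complement {p, q, v, u, r}; its interior {p, r}; cl(A) = X∖{p, r} = {t, q, s, v, u}
With k = closure, c = complement:
  1. A     = {t, s}
  2. kA    = {t, q, s, v, u}
  3. cA    = {p, q, v, u, r}
  4. ckA   = {p, r}
  5. kcA   = {p, q, s, v, u, r}
  6. kckA  = {p, u, r}
  7. ckcA  = {t}
  8. ckckA = {t, q, s, v}
  9. kckcA = {t, v, u}
  10. ckckcA = {p, q, s, r}
  11. kckckcA = {p, q, s, u, r}
  12. ckckckcA = {t, v}
k, c of each give nothing new

12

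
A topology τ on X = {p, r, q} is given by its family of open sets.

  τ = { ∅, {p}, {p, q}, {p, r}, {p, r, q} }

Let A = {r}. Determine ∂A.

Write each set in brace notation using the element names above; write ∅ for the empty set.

open subsets of A: ∅; so int(A) = ∅
closure: X∖int(X∖A) = X∖{p, q} = {r}
∂A = {r} minus ∅ = {r}

{r}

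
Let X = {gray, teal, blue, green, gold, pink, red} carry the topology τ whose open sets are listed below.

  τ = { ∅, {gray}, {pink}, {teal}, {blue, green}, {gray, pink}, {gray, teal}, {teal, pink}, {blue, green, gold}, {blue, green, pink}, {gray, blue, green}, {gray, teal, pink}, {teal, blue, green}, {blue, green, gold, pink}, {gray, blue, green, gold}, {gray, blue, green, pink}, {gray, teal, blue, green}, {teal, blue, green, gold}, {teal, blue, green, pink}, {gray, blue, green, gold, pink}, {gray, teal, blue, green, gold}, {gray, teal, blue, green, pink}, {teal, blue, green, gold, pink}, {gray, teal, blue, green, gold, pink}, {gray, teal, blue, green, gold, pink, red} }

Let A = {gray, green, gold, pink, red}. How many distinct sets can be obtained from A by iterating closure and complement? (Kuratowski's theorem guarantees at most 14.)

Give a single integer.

cl via duality: int({teal, blue}) = {teal}, so X∖{teal} = {gray, blue, green, gold, pink, red}
Write k for closure, c for complement:
  1. A     = {gray, green, gold, pink, red}
  2. kA    = {gray, blue, green, gold, pink, red}
  3. cA    = {teal, blue}
  4. ckA   = {teal}
  5. kcA   = {teal, blue, green, gold, red}
  6. kckA  = {teal, red}
  7. ckcA  = {gray, pink}
  8. ckckA = {gray, blue, green, gold, pink}
  9. kckcA = {gray, pink, red}
  10. ckckcA = {teal, blue, green, gold}
applying k or c yields no new set

10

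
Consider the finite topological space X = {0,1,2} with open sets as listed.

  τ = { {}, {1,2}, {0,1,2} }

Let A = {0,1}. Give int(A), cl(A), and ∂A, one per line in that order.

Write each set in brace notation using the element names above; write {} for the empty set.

int(A) = {}
cl(A)  = {0,1,2}
∂A     = {0,1,2}

open subsets of A: {}; so int(A) = {}
closure: X∖int(X∖A) = X∖{} = {0,1,2}
∂A = {0,1,2} minus {} = {0,1,2}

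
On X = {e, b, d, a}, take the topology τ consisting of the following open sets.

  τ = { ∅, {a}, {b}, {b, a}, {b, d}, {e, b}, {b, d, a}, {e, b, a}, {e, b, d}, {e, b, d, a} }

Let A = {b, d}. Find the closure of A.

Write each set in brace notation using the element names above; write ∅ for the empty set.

closure: X∖int(X∖A) = X∖{a} = {e, b, d}

{e, b, d}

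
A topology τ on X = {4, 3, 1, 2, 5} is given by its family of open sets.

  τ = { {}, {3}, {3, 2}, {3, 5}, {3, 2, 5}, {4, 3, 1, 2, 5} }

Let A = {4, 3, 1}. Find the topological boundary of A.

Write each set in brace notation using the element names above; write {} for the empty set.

{4, 1, 2, 5}

U open, U⊆A: {}, {3}. int(A) = ⋃ = {3}
X∖A={2, 5}, int(X∖A)={}, hence cl(A)={4, 3, 1, 2, 5}
∂A: remove int from cl → {4, 1, 2, 5}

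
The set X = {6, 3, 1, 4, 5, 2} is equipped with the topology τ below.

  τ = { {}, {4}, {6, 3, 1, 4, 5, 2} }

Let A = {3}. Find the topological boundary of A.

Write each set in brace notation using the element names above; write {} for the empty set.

{6, 3, 1, 5, 2}

open subsets of A: {}; so int(A) = {}
closure: X∖int(X∖A) = X∖{4} = {6, 3, 1, 5, 2}
∂A = {6, 3, 1, 5, 2} minus {} = {6, 3, 1, 5, 2}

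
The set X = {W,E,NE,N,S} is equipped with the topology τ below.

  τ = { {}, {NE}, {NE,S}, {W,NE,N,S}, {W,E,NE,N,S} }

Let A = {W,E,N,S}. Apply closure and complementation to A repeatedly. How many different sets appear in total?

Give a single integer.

X∖A={NE}, int(X∖A)={NE}, hence cl(A)={W,E,N,S}
Orbit (k=closure, c=complement):
  1. A     = {W,E,N,S}
  2. cA    = {NE}
  3. kcA   = {W,E,NE,N,S}
  4. ckcA  = {}
(closed under both — stop)

4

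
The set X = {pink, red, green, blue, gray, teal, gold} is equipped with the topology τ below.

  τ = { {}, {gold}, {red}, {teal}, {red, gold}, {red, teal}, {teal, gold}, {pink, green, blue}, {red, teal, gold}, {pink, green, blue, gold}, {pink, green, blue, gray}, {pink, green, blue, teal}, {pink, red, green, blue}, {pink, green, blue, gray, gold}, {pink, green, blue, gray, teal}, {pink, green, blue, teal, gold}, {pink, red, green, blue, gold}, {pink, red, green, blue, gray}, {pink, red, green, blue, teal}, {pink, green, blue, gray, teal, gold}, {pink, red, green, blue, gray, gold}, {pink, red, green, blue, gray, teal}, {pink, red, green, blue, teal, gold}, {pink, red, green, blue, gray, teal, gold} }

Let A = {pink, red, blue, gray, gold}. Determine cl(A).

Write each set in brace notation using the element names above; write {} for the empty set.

{pink, red, green, blue, gray, gold}

cl via duality: int({green, teal}) = {teal}, so X∖{teal} = {pink, red, green, blue, gray, gold}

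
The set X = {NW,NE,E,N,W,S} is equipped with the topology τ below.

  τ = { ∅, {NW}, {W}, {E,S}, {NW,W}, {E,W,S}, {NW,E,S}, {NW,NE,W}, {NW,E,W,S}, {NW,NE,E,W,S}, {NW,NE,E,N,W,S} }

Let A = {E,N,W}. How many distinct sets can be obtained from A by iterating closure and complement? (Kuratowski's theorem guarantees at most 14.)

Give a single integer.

complement {NW,NE,S}; its interior {NW}; cl(A) = X∖{NW} = {NE,E,N,W,S}
With k = closure, c = complement:
  1. A     = {E,N,W}
  2. kA    = {NE,E,N,W,S}
  3. cA    = {NW,NE,S}
  4. ckA   = {NW}
  5. kcA   = {NW,NE,E,N,S}
  6. kckA  = {NW,NE,N}
  7. ckcA  = {W}
  8. ckckA = {E,W,S}
  9. kckcA = {NE,N,W}
  10. ckckcA = {NW,E,S}
k, c of each give nothing new

10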